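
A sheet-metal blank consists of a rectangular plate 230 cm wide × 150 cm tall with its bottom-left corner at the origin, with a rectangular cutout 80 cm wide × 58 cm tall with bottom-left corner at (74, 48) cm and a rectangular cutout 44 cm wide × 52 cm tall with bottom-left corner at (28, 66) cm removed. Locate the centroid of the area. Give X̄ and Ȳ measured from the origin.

X̄ = 120.56 cm, Ȳ = 73.25 cm

plate: A = 230 × 150 = 34500.00, centroid at (115.00, 75.00).
hole 1: A = −(80 × 58) = -4640.00, centroid at (114.00, 77.00).
hole 2: A = −(44 × 52) = -2288.00, centroid at (50.00, 92.00).
ΣA = 27572.00 cm²
ΣAX̄ = (34500.00)(115.00) + (-4640.00)(114.00) + (-2288.00)(50.00) = 3324140.00 cm³
ΣAȲ = (34500.00)(75.00) + (-4640.00)(77.00) + (-2288.00)(92.00) = 2019724.00 cm³
X̄ = 3324140.00 / 27572.00 = 120.56 cm
Ȳ = 2019724.00 / 27572.00 = 73.25 cm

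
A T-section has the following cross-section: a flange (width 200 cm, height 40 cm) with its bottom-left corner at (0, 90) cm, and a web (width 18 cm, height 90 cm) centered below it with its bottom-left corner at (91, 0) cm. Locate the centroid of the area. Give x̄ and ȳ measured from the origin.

x̄ = 100.00 cm, ȳ = 99.05 cm

Part | A | x̄ᵢ | ȳᵢ | A·x̄ᵢ | A·ȳᵢ
web | 1620.00 | 100.00 | 45.00 | 162000.00 | 72900.00
flange | 8000.00 | 100.00 | 110.00 | 800000.00 | 880000.00
Σ | 9620.00 |  |  | 962000.00 | 952900.00
x̄ = 962000.00 / 9620.00 = 100.00 cm
ȳ = 952900.00 / 9620.00 = 99.05 cm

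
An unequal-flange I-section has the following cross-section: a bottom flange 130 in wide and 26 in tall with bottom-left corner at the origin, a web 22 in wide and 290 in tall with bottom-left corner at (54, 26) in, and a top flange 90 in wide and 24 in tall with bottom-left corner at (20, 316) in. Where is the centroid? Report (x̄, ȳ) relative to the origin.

bottom flange: A = 130 × 26 = 3380.00, centroid at (65.00, 13.00).
web: A = 22 × 290 = 6380.00, centroid at (65.00, 171.00).
top flange: A = 90 × 24 = 2160.00, centroid at (65.00, 328.00).
ΣA = 11920.00 in²
ΣAx̄ = (3380.00)(65.00) + (6380.00)(65.00) + (2160.00)(65.00) = 774800.00 in³
ΣAȳ = (3380.00)(13.00) + (6380.00)(171.00) + (2160.00)(328.00) = 1843400.00 in³
x̄ = 774800.00 / 11920.00 = 65.00 in
ȳ = 1843400.00 / 11920.00 = 154.65 in

x̄ = 65.00 in, ȳ = 154.65 in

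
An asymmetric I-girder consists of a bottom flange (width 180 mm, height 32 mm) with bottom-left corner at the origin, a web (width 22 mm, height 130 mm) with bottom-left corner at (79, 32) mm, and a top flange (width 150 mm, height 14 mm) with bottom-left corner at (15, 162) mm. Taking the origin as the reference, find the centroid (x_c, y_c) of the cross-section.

Part | A | x̄ᵢ | ȳᵢ | A·x̄ᵢ | A·ȳᵢ
bottom flange | 5760.00 | 90.00 | 16.00 | 518400.00 | 92160.00
web | 2860.00 | 90.00 | 97.00 | 257400.00 | 277420.00
top flange | 2100.00 | 90.00 | 169.00 | 189000.00 | 354900.00
Σ | 10720.00 |  |  | 964800.00 | 724480.00
x_c = 964800.00 / 10720.00 = 90.00 mm
y_c = 724480.00 / 10720.00 = 67.58 mm

x_c = 90.00 mm, y_c = 67.58 mm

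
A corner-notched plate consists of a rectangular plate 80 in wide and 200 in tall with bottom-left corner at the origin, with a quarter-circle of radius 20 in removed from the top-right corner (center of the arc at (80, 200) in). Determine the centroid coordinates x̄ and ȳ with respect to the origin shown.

plate: A = 80 × 200 = 16000.00, centroid at (40.00, 100.00).
removed quarter-circle: A = −¼π·20² = -314.16, centroid at (71.51, 191.51).
ΣA = 15685.84 in², ΣAx̄ = 617533.93 in³, ΣAȳ = 1539834.81 in³.
x̄ = 617533.93/15685.84 = 39.37 in; ȳ = 1539834.81/15685.84 = 98.17 in.

x̄ = 39.37 in, ȳ = 98.17 in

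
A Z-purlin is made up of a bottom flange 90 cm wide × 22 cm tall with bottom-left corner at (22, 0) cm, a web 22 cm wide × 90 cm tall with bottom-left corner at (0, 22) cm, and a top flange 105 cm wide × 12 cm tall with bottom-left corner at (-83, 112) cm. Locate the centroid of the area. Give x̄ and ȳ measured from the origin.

bottom flange: A = 90 × 22 = 1980.00, centroid at (67.00, 11.00).
web: A = 22 × 90 = 1980.00, centroid at (11.00, 67.00).
top flange: A = 105 × 12 = 1260.00, centroid at (-30.50, 118.00).
ΣA = 5220.00 cm², ΣAx̄ = 116010.00 cm³, ΣAȳ = 303120.00 cm³.
x̄ = 116010.00/5220.00 = 22.22 cm; ȳ = 303120.00/5220.00 = 58.07 cm.

x̄ = 22.22 cm, ȳ = 58.07 cm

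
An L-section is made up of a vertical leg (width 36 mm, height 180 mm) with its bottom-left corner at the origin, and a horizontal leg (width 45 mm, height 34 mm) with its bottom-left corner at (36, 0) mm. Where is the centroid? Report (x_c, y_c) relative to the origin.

vertical leg: A = 36 × 180 = 6480.00, centroid at (18.00, 90.00).
horizontal leg: A = 45 × 34 = 1530.00, centroid at (58.50, 17.00).
ΣA = 8010.00 mm², ΣAx_c = 206145.00 mm³, ΣAy_c = 609210.00 mm³.
x_c = 206145.00/8010.00 = 25.74 mm; y_c = 609210.00/8010.00 = 76.06 mm.

x_c = 25.74 mm, y_c = 76.06 mm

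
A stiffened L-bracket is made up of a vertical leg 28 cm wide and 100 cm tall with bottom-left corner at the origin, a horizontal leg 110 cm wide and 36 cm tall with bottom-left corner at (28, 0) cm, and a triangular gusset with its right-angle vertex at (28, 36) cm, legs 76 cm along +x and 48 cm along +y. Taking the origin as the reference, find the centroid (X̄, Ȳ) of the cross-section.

vertical leg: A = 28 × 100 = 2800.00, centroid at (14.00, 50.00).
horizontal leg: A = 110 × 36 = 3960.00, centroid at (83.00, 18.00).
gusset: A = ½·76·48 = 1824.00, centroid at (53.33, 52.00).
ΣA = 8584.00 cm², ΣAX̄ = 465160.00 cm³, ΣAȲ = 306128.00 cm³.
X̄ = 465160.00/8584.00 = 54.19 cm; Ȳ = 306128.00/8584.00 = 35.66 cm.

X̄ = 54.19 cm, Ȳ = 35.66 cm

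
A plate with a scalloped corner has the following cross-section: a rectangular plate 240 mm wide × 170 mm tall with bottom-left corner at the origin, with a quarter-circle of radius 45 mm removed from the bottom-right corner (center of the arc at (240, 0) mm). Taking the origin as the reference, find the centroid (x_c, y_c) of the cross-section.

plate: A = 240 × 170 = 40800.00, centroid at (120.00, 85.00).
removed quarter-circle: A = −¼π·45² = -1590.43, centroid at (220.90, 19.10).
ΣA = 39209.57 mm², ΣAx_c = 4544671.49 mm³, ΣAy_c = 3437625.00 mm³.
x_c = 4544671.49/39209.57 = 115.91 mm; y_c = 3437625.00/39209.57 = 87.67 mm.

x_c = 115.91 mm, y_c = 87.67 mm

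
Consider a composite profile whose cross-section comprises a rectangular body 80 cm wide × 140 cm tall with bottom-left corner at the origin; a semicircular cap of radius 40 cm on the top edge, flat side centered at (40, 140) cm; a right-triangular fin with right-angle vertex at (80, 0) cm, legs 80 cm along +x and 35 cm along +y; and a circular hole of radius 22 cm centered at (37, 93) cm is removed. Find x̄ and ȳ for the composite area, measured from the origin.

Part | A | x̄ᵢ | ȳᵢ | A·x̄ᵢ | A·ȳᵢ
rectangular body | 11200.00 | 40.00 | 70.00 | 448000.00 | 784000.00
semicircular top | 2513.27 | 40.00 | 156.98 | 100530.96 | 394525.04
triangular fin | 1400.00 | 106.67 | 11.67 | 149333.33 | 16333.33
hole | -1520.53 | 37.00 | 93.00 | -56259.64 | -141409.37
Σ | 13592.74 |  |  | 641604.66 | 1053449.01
x̄ = 641604.66 / 13592.74 = 47.20 cm
ȳ = 1053449.01 / 13592.74 = 77.50 cm

x̄ = 47.20 cm, ȳ = 77.50 cm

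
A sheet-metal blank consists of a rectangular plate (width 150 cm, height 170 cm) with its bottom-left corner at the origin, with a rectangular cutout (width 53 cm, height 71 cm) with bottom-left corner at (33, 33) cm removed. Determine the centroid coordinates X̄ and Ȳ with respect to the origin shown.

X̄ = 77.68 cm, Ȳ = 87.86 cm

plate: A = 150 × 170 = 25500.00, centroid at (75.00, 85.00).
hole: A = −(53 × 71) = -3763.00, centroid at (59.50, 68.50).
ΣA = 21737.00 cm², ΣAX̄ = 1688601.50 cm³, ΣAȲ = 1909734.50 cm³.
X̄ = 1688601.50/21737.00 = 77.68 cm; Ȳ = 1909734.50/21737.00 = 87.86 cm.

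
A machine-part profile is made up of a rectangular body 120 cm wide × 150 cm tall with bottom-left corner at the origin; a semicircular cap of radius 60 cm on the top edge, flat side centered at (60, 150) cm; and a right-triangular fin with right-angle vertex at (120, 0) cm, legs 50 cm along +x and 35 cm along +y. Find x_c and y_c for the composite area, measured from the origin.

x_c = 62.73 cm, y_c = 95.90 cm

Part | A | x̄ᵢ | ȳᵢ | A·x̄ᵢ | A·ȳᵢ
rectangular body | 18000.00 | 60.00 | 75.00 | 1080000.00 | 1350000.00
semicircular top | 5654.87 | 60.00 | 175.46 | 339292.01 | 992230.02
triangular fin | 875.00 | 136.67 | 11.67 | 119583.33 | 10208.33
Σ | 24529.87 |  |  | 1538875.34 | 2352438.35
x_c = 1538875.34 / 24529.87 = 62.73 cm
y_c = 2352438.35 / 24529.87 = 95.90 cm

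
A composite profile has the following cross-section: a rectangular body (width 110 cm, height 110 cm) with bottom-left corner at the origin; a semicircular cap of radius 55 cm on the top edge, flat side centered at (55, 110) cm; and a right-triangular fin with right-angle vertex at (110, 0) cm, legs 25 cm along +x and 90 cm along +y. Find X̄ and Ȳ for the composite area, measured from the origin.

X̄ = 58.96 cm, Ȳ = 74.14 cm

Part | A | x̄ᵢ | ȳᵢ | A·x̄ᵢ | A·ȳᵢ
rectangular body | 12100.00 | 55.00 | 55.00 | 665500.00 | 665500.00
semicircular top | 4751.66 | 55.00 | 133.34 | 261341.24 | 633599.14
triangular fin | 1125.00 | 118.33 | 30.00 | 133125.00 | 33750.00
Σ | 17976.66 |  |  | 1059966.24 | 1332849.14
X̄ = 1059966.24 / 17976.66 = 58.96 cm
Ȳ = 1332849.14 / 17976.66 = 74.14 cm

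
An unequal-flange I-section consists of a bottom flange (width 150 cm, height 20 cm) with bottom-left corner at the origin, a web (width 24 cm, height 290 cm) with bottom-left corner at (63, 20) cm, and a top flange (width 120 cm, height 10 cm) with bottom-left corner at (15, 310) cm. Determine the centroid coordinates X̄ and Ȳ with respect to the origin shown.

X̄ = 75.00 cm, Ȳ = 139.46 cm

Part | A | x̄ᵢ | ȳᵢ | A·x̄ᵢ | A·ȳᵢ
bottom flange | 3000.00 | 75.00 | 10.00 | 225000.00 | 30000.00
web | 6960.00 | 75.00 | 165.00 | 522000.00 | 1148400.00
top flange | 1200.00 | 75.00 | 315.00 | 90000.00 | 378000.00
Σ | 11160.00 |  |  | 837000.00 | 1556400.00
X̄ = 837000.00 / 11160.00 = 75.00 cm
Ȳ = 1556400.00 / 11160.00 = 139.46 cm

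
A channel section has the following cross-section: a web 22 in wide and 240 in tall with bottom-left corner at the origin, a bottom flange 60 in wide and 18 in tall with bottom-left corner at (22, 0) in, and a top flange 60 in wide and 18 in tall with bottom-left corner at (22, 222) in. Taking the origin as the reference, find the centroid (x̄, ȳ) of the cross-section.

x̄ = 22.90 in, ȳ = 120.00 in

Part | A | x̄ᵢ | ȳᵢ | A·x̄ᵢ | A·ȳᵢ
web | 5280.00 | 11.00 | 120.00 | 58080.00 | 633600.00
bottom flange | 1080.00 | 52.00 | 9.00 | 56160.00 | 9720.00
top flange | 1080.00 | 52.00 | 231.00 | 56160.00 | 249480.00
Σ | 7440.00 |  |  | 170400.00 | 892800.00
x̄ = 170400.00 / 7440.00 = 22.90 in
ȳ = 892800.00 / 7440.00 = 120.00 in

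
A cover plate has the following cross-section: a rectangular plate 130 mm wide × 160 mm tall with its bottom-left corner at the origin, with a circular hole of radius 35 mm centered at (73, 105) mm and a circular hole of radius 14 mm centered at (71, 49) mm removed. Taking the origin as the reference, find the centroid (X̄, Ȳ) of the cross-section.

plate: A = 130 × 160 = 20800.00, centroid at (65.00, 80.00).
hole 1: A = −π·35² = -3848.45, centroid at (73.00, 105.00).
hole 2: A = −π·14² = -615.75, centroid at (71.00, 49.00).
ΣA = 16335.80 mm²
ΣAX̄ = (20800.00)(65.00) + (-3848.45)(73.00) + (-615.75)(71.00) = 1027344.67 mm³
ΣAȲ = (20800.00)(80.00) + (-3848.45)(105.00) + (-615.75)(49.00) = 1229740.79 mm³
X̄ = 1027344.67 / 16335.80 = 62.89 mm
Ȳ = 1229740.79 / 16335.80 = 75.28 mm

X̄ = 62.89 mm, Ȳ = 75.28 mm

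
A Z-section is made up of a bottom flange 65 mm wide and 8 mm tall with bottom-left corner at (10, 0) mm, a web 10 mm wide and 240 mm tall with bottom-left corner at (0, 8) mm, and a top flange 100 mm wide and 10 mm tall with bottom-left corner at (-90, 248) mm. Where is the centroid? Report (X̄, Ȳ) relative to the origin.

X̄ = -1.51 mm, Ȳ = 143.44 mm

bottom flange: A = 65 × 8 = 520.00, centroid at (42.50, 4.00).
web: A = 10 × 240 = 2400.00, centroid at (5.00, 128.00).
top flange: A = 100 × 10 = 1000.00, centroid at (-40.00, 253.00).
ΣA = 3920.00 mm², ΣAX̄ = -5900.00 mm³, ΣAȲ = 562280.00 mm³.
X̄ = -5900.00/3920.00 = -1.51 mm; Ȳ = 562280.00/3920.00 = 143.44 mm.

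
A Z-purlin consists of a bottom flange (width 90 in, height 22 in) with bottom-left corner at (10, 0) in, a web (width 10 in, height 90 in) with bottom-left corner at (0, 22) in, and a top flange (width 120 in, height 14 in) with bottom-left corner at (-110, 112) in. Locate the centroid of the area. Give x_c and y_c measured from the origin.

Part | A | x̄ᵢ | ȳᵢ | A·x̄ᵢ | A·ȳᵢ
bottom flange | 1980.00 | 55.00 | 11.00 | 108900.00 | 21780.00
web | 900.00 | 5.00 | 67.00 | 4500.00 | 60300.00
top flange | 1680.00 | -50.00 | 119.00 | -84000.00 | 199920.00
Σ | 4560.00 |  |  | 29400.00 | 282000.00
x_c = 29400.00 / 4560.00 = 6.45 in
y_c = 282000.00 / 4560.00 = 61.84 in

x_c = 6.45 in, y_c = 61.84 in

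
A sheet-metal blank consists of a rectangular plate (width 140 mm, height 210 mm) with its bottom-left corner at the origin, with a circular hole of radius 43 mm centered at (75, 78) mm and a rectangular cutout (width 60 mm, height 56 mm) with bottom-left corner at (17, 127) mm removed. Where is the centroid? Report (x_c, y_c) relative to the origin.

Part | A | x̄ᵢ | ȳᵢ | A·x̄ᵢ | A·ȳᵢ
plate | 29400.00 | 70.00 | 105.00 | 2058000.00 | 3087000.00
hole 1 | -5808.80 | 75.00 | 78.00 | -435660.36 | -453086.78
hole 2 | -3360.00 | 47.00 | 155.00 | -157920.00 | -520800.00
Σ | 20231.20 |  |  | 1464419.64 | 2113113.22
x_c = 1464419.64 / 20231.20 = 72.38 mm
y_c = 2113113.22 / 20231.20 = 104.45 mm

x_c = 72.38 mm, y_c = 104.45 mm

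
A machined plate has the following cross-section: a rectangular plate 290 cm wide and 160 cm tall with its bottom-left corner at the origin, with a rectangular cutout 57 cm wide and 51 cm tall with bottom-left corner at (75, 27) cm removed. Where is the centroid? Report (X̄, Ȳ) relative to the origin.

plate: A = 290 × 160 = 46400.00, centroid at (145.00, 80.00).
hole: A = −(57 × 51) = -2907.00, centroid at (103.50, 52.50).
ΣA = 43493.00 cm²
ΣAX̄ = (46400.00)(145.00) + (-2907.00)(103.50) = 6427125.50 cm³
ΣAȲ = (46400.00)(80.00) + (-2907.00)(52.50) = 3559382.50 cm³
X̄ = 6427125.50 / 43493.00 = 147.77 cm
Ȳ = 3559382.50 / 43493.00 = 81.84 cm

X̄ = 147.77 cm, Ȳ = 81.84 cm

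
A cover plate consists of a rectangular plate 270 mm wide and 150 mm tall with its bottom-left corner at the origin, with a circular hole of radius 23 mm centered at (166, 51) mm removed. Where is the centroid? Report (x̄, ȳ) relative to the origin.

plate: A = 270 × 150 = 40500.00, centroid at (135.00, 75.00).
hole: A = −π·23² = -1661.90, centroid at (166.00, 51.00).
ΣA = 38838.10 mm², ΣAx̄ = 5191624.18 mm³, ΣAȳ = 2952742.97 mm³.
x̄ = 5191624.18/38838.10 = 133.67 mm; ȳ = 2952742.97/38838.10 = 76.03 mm.

x̄ = 133.67 mm, ȳ = 76.03 mm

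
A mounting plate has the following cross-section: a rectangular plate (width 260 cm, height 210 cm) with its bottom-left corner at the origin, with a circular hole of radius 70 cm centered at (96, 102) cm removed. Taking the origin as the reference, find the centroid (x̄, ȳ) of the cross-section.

plate: A = 260 × 210 = 54600.00, centroid at (130.00, 105.00).
hole: A = −π·70² = -15393.80, centroid at (96.00, 102.00).
ΣA = 39206.20 cm², ΣAx̄ = 5620194.82 cm³, ΣAȳ = 4162831.99 cm³.
x̄ = 5620194.82/39206.20 = 143.35 cm; ȳ = 4162831.99/39206.20 = 106.18 cm.

x̄ = 143.35 cm, ȳ = 106.18 cm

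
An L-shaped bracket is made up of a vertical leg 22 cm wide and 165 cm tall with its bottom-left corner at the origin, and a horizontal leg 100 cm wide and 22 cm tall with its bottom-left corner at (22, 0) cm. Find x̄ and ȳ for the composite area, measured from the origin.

Part | A | x̄ᵢ | ȳᵢ | A·x̄ᵢ | A·ȳᵢ
vertical leg | 3630.00 | 11.00 | 82.50 | 39930.00 | 299475.00
horizontal leg | 2200.00 | 72.00 | 11.00 | 158400.00 | 24200.00
Σ | 5830.00 |  |  | 198330.00 | 323675.00
x̄ = 198330.00 / 5830.00 = 34.02 cm
ȳ = 323675.00 / 5830.00 = 55.52 cm

x̄ = 34.02 cm, ȳ = 55.52 cm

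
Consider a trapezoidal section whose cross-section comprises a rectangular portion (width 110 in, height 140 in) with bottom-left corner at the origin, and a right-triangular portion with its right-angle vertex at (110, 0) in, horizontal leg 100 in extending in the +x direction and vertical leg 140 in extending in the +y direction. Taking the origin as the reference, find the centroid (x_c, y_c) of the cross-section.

x_c = 82.60 in, y_c = 62.71 in

rectangular portion: A = 110 × 140 = 15400.00, centroid at (55.00, 70.00).
triangular portion: A = ½·100·140 = 7000.00, centroid at (143.33, 46.67).
ΣA = 22400.00 in², ΣAx_c = 1850333.33 in³, ΣAy_c = 1404666.67 in³.
x_c = 1850333.33/22400.00 = 82.60 in; y_c = 1404666.67/22400.00 = 62.71 in.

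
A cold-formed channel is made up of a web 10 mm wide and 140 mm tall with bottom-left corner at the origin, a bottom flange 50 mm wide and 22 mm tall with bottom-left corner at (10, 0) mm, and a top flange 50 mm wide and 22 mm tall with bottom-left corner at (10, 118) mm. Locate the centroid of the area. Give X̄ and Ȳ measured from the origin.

web: A = 10 × 140 = 1400.00, centroid at (5.00, 70.00).
bottom flange: A = 50 × 22 = 1100.00, centroid at (35.00, 11.00).
top flange: A = 50 × 22 = 1100.00, centroid at (35.00, 129.00).
ΣA = 3600.00 mm²
ΣAX̄ = (1400.00)(5.00) + (1100.00)(35.00) + (1100.00)(35.00) = 84000.00 mm³
ΣAȲ = (1400.00)(70.00) + (1100.00)(11.00) + (1100.00)(129.00) = 252000.00 mm³
X̄ = 84000.00 / 3600.00 = 23.33 mm
Ȳ = 252000.00 / 3600.00 = 70.00 mm

X̄ = 23.33 mm, Ȳ = 70.00 mm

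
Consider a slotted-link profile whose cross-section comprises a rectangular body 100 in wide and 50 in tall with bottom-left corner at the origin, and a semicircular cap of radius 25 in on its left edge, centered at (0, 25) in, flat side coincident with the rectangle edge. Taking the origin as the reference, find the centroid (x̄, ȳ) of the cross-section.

x̄ = 40.05 in, ȳ = 25.00 in

rectangular body: A = 100 × 50 = 5000.00, centroid at (50.00, 25.00).
semicircular end: A = ½π·25² = 981.75, centroid at (-10.61, 25.00).
ΣA = 5981.75 in², ΣAx̄ = 239583.33 in³, ΣAȳ = 149543.69 in³.
x̄ = 239583.33/5981.75 = 40.05 in; ȳ = 149543.69/5981.75 = 25.00 in.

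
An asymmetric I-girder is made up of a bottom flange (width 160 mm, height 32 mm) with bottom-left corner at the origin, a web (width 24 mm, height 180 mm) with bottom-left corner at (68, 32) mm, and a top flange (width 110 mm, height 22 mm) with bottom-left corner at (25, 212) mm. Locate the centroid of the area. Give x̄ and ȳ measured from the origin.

x̄ = 80.00 mm, ȳ = 96.85 mm

bottom flange: A = 160 × 32 = 5120.00, centroid at (80.00, 16.00).
web: A = 24 × 180 = 4320.00, centroid at (80.00, 122.00).
top flange: A = 110 × 22 = 2420.00, centroid at (80.00, 223.00).
ΣA = 11860.00 mm², ΣAx̄ = 948800.00 mm³, ΣAȳ = 1148620.00 mm³.
x̄ = 948800.00/11860.00 = 80.00 mm; ȳ = 1148620.00/11860.00 = 96.85 mm.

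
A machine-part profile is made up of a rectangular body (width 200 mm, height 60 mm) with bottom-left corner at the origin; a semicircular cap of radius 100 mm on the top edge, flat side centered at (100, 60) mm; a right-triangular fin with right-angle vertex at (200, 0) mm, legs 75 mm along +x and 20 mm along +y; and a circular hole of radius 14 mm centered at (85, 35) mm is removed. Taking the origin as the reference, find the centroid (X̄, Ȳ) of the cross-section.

rectangular body: A = 200 × 60 = 12000.00, centroid at (100.00, 30.00).
semicircular top: A = ½π·100² = 15707.96, centroid at (100.00, 102.44).
triangular fin: A = ½·75·20 = 750.00, centroid at (225.00, 6.67).
hole: A = −π·14² = -615.75, centroid at (85.00, 35.00).
ΣA = 27842.21 mm², ΣAX̄ = 2887207.39 mm³, ΣAȲ = 1952593.14 mm³.
X̄ = 2887207.39/27842.21 = 103.70 mm; Ȳ = 1952593.14/27842.21 = 70.13 mm.

X̄ = 103.70 mm, Ȳ = 70.13 mm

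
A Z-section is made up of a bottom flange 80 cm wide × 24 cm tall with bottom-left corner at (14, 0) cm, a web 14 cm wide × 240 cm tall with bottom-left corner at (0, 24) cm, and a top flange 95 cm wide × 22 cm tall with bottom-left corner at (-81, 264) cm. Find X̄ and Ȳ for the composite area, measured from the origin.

bottom flange: A = 80 × 24 = 1920.00, centroid at (54.00, 12.00).
web: A = 14 × 240 = 3360.00, centroid at (7.00, 144.00).
top flange: A = 95 × 22 = 2090.00, centroid at (-33.50, 275.00).
ΣA = 7370.00 cm², ΣAX̄ = 57185.00 cm³, ΣAȲ = 1081630.00 cm³.
X̄ = 57185.00/7370.00 = 7.76 cm; Ȳ = 1081630.00/7370.00 = 146.76 cm.

X̄ = 7.76 cm, Ȳ = 146.76 cm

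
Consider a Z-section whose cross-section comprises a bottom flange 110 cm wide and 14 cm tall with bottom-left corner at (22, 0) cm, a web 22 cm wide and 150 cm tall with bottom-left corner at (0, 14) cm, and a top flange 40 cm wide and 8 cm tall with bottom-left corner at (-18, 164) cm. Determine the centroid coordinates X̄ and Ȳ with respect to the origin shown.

X̄ = 30.14 cm, Ȳ = 69.43 cm

bottom flange: A = 110 × 14 = 1540.00, centroid at (77.00, 7.00).
web: A = 22 × 150 = 3300.00, centroid at (11.00, 89.00).
top flange: A = 40 × 8 = 320.00, centroid at (2.00, 168.00).
ΣA = 5160.00 cm²
ΣAX̄ = (1540.00)(77.00) + (3300.00)(11.00) + (320.00)(2.00) = 155520.00 cm³
ΣAȲ = (1540.00)(7.00) + (3300.00)(89.00) + (320.00)(168.00) = 358240.00 cm³
X̄ = 155520.00 / 5160.00 = 30.14 cm
Ȳ = 358240.00 / 5160.00 = 69.43 cm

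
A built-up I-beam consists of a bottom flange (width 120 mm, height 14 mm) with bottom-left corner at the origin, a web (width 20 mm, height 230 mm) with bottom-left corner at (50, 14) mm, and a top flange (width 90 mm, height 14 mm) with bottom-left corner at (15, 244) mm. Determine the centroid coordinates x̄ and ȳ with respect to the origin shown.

x̄ = 60.00 mm, ȳ = 122.20 mm

Part | A | x̄ᵢ | ȳᵢ | A·x̄ᵢ | A·ȳᵢ
bottom flange | 1680.00 | 60.00 | 7.00 | 100800.00 | 11760.00
web | 4600.00 | 60.00 | 129.00 | 276000.00 | 593400.00
top flange | 1260.00 | 60.00 | 251.00 | 75600.00 | 316260.00
Σ | 7540.00 |  |  | 452400.00 | 921420.00
x̄ = 452400.00 / 7540.00 = 60.00 mm
ȳ = 921420.00 / 7540.00 = 122.20 mm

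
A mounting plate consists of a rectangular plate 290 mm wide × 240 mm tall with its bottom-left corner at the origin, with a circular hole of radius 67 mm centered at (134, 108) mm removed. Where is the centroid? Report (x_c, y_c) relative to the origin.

plate: A = 290 × 240 = 69600.00, centroid at (145.00, 120.00).
hole: A = −π·67² = -14102.61, centroid at (134.00, 108.00).
ΣA = 55497.39 mm², ΣAx_c = 8202250.34 mm³, ΣAy_c = 6828918.18 mm³.
x_c = 8202250.34/55497.39 = 147.80 mm; y_c = 6828918.18/55497.39 = 123.05 mm.

x_c = 147.80 mm, y_c = 123.05 mm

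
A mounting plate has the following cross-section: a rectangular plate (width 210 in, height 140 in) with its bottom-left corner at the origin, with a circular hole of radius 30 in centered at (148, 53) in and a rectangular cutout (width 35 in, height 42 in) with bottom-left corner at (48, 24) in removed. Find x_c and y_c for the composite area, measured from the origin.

x_c = 102.47 in, y_c = 73.38 in

plate: A = 210 × 140 = 29400.00, centroid at (105.00, 70.00).
hole 1: A = −π·30² = -2827.43, centroid at (148.00, 53.00).
hole 2: A = −(35 × 42) = -1470.00, centroid at (65.50, 45.00).
ΣA = 25102.57 in²
ΣAx_c = (29400.00)(105.00) + (-2827.43)(148.00) + (-1470.00)(65.50) = 2572254.86 in³
ΣAy_c = (29400.00)(70.00) + (-2827.43)(53.00) + (-1470.00)(45.00) = 1841996.03 in³
x_c = 2572254.86 / 25102.57 = 102.47 in
y_c = 1841996.03 / 25102.57 = 73.38 in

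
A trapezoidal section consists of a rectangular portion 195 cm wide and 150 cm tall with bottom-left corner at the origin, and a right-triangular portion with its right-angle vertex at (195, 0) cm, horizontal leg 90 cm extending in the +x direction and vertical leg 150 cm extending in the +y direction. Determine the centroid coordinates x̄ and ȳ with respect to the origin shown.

x̄ = 121.41 cm, ȳ = 70.31 cm

rectangular portion: A = 195 × 150 = 29250.00, centroid at (97.50, 75.00).
triangular portion: A = ½·90·150 = 6750.00, centroid at (225.00, 50.00).
ΣA = 36000.00 cm², ΣAx̄ = 4370625.00 cm³, ΣAȳ = 2531250.00 cm³.
x̄ = 4370625.00/36000.00 = 121.41 cm; ȳ = 2531250.00/36000.00 = 70.31 cm.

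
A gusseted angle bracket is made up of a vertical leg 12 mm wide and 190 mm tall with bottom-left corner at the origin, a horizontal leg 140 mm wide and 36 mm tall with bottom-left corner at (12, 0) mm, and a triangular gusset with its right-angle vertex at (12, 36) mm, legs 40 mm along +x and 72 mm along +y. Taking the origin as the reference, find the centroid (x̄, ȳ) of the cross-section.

vertical leg: A = 12 × 190 = 2280.00, centroid at (6.00, 95.00).
horizontal leg: A = 140 × 36 = 5040.00, centroid at (82.00, 18.00).
gusset: A = ½·40·72 = 1440.00, centroid at (25.33, 60.00).
ΣA = 8760.00 mm², ΣAx̄ = 463440.00 mm³, ΣAȳ = 393720.00 mm³.
x̄ = 463440.00/8760.00 = 52.90 mm; ȳ = 393720.00/8760.00 = 44.95 mm.

x̄ = 52.90 mm, ȳ = 44.95 mm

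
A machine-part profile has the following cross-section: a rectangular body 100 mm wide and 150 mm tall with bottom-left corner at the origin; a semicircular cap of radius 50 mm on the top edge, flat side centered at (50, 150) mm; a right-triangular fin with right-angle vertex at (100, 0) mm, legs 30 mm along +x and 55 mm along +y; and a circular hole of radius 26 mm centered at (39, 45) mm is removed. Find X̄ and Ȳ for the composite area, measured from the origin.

X̄ = 54.13 mm, Ȳ = 97.40 mm

Part | A | x̄ᵢ | ȳᵢ | A·x̄ᵢ | A·ȳᵢ
rectangular body | 15000.00 | 50.00 | 75.00 | 750000.00 | 1125000.00
semicircular top | 3926.99 | 50.00 | 171.22 | 196349.54 | 672381.96
triangular fin | 825.00 | 110.00 | 18.33 | 90750.00 | 15125.00
hole | -2123.72 | 39.00 | 45.00 | -82824.95 | -95567.25
Σ | 17628.27 |  |  | 954274.59 | 1716939.71
X̄ = 954274.59 / 17628.27 = 54.13 mm
Ȳ = 1716939.71 / 17628.27 = 97.40 mm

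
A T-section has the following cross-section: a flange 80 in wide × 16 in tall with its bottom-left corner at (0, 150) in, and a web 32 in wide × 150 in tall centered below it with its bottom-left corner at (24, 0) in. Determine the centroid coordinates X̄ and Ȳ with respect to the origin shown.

web: A = 32 × 150 = 4800.00, centroid at (40.00, 75.00).
flange: A = 80 × 16 = 1280.00, centroid at (40.00, 158.00).
ΣA = 6080.00 in², ΣAX̄ = 243200.00 in³, ΣAȲ = 562240.00 in³.
X̄ = 243200.00/6080.00 = 40.00 in; Ȳ = 562240.00/6080.00 = 92.47 in.

X̄ = 40.00 in, Ȳ = 92.47 in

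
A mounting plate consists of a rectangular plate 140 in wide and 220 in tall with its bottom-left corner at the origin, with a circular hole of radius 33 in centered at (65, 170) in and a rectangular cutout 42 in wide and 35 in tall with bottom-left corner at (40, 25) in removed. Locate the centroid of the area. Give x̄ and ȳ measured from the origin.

Part | A | x̄ᵢ | ȳᵢ | A·x̄ᵢ | A·ȳᵢ
plate | 30800.00 | 70.00 | 110.00 | 2156000.00 | 3388000.00
hole 1 | -3421.19 | 65.00 | 170.00 | -222377.64 | -581603.05
hole 2 | -1470.00 | 61.00 | 42.50 | -89670.00 | -62475.00
Σ | 25908.81 |  |  | 1843952.36 | 2743921.95
x̄ = 1843952.36 / 25908.81 = 71.17 in
ȳ = 2743921.95 / 25908.81 = 105.91 in

x̄ = 71.17 in, ȳ = 105.91 in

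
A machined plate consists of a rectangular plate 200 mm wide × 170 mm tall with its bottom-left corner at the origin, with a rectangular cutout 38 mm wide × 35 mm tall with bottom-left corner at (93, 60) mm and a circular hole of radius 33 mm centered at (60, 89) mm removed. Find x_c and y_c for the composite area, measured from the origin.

x_c = 104.13 mm, y_c = 84.87 mm

plate: A = 200 × 170 = 34000.00, centroid at (100.00, 85.00).
hole 1: A = −(38 × 35) = -1330.00, centroid at (112.00, 77.50).
hole 2: A = −π·33² = -3421.19, centroid at (60.00, 89.00).
ΣA = 29248.81 mm², ΣAx_c = 3045768.34 mm³, ΣAy_c = 2482438.70 mm³.
x_c = 3045768.34/29248.81 = 104.13 mm; y_c = 2482438.70/29248.81 = 84.87 mm.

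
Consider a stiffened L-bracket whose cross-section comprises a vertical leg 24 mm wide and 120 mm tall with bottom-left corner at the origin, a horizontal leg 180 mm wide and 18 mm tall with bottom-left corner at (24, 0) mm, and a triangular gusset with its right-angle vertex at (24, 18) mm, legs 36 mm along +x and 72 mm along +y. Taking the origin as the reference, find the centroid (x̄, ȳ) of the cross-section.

Part | A | x̄ᵢ | ȳᵢ | A·x̄ᵢ | A·ȳᵢ
vertical leg | 2880.00 | 12.00 | 60.00 | 34560.00 | 172800.00
horizontal leg | 3240.00 | 114.00 | 9.00 | 369360.00 | 29160.00
gusset | 1296.00 | 36.00 | 42.00 | 46656.00 | 54432.00
Σ | 7416.00 |  |  | 450576.00 | 256392.00
x̄ = 450576.00 / 7416.00 = 60.76 mm
ȳ = 256392.00 / 7416.00 = 34.57 mm

x̄ = 60.76 mm, ȳ = 34.57 mm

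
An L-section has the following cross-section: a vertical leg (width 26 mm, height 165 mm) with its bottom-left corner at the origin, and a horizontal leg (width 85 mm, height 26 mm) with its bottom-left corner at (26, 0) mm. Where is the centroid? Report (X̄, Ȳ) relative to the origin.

X̄ = 31.87 mm, Ȳ = 58.87 mm

vertical leg: A = 26 × 165 = 4290.00, centroid at (13.00, 82.50).
horizontal leg: A = 85 × 26 = 2210.00, centroid at (68.50, 13.00).
ΣA = 6500.00 mm², ΣAX̄ = 207155.00 mm³, ΣAȲ = 382655.00 mm³.
X̄ = 207155.00/6500.00 = 31.87 mm; Ȳ = 382655.00/6500.00 = 58.87 mm.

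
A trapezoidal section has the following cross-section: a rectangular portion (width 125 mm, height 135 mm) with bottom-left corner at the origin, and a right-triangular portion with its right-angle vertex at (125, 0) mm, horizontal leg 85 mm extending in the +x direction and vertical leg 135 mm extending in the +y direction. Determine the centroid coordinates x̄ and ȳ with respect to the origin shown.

rectangular portion: A = 125 × 135 = 16875.00, centroid at (62.50, 67.50).
triangular portion: A = ½·85·135 = 5737.50, centroid at (153.33, 45.00).
ΣA = 22612.50 mm²
ΣAx̄ = (16875.00)(62.50) + (5737.50)(153.33) = 1934437.50 mm³
ΣAȳ = (16875.00)(67.50) + (5737.50)(45.00) = 1397250.00 mm³
x̄ = 1934437.50 / 22612.50 = 85.55 mm
ȳ = 1397250.00 / 22612.50 = 61.79 mm

x̄ = 85.55 mm, ȳ = 61.79 mm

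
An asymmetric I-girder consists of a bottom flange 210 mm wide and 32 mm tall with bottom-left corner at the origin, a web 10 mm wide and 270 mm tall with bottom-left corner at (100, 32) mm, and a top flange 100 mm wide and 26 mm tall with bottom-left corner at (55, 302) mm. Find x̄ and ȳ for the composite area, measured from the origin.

bottom flange: A = 210 × 32 = 6720.00, centroid at (105.00, 16.00).
web: A = 10 × 270 = 2700.00, centroid at (105.00, 167.00).
top flange: A = 100 × 26 = 2600.00, centroid at (105.00, 315.00).
ΣA = 12020.00 mm²
ΣAx̄ = (6720.00)(105.00) + (2700.00)(105.00) + (2600.00)(105.00) = 1262100.00 mm³
ΣAȳ = (6720.00)(16.00) + (2700.00)(167.00) + (2600.00)(315.00) = 1377420.00 mm³
x̄ = 1262100.00 / 12020.00 = 105.00 mm
ȳ = 1377420.00 / 12020.00 = 114.59 mm

x̄ = 105.00 mm, ȳ = 114.59 mm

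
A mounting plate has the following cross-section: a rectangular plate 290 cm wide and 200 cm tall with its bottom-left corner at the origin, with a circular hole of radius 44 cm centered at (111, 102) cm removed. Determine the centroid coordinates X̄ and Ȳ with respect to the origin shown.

X̄ = 148.98 cm, Ȳ = 99.77 cm

plate: A = 290 × 200 = 58000.00, centroid at (145.00, 100.00).
hole: A = −π·44² = -6082.12, centroid at (111.00, 102.00).
ΣA = 51917.88 cm², ΣAX̄ = 7734884.31 cm³, ΣAȲ = 5179623.42 cm³.
X̄ = 7734884.31/51917.88 = 148.98 cm; Ȳ = 5179623.42/51917.88 = 99.77 cm.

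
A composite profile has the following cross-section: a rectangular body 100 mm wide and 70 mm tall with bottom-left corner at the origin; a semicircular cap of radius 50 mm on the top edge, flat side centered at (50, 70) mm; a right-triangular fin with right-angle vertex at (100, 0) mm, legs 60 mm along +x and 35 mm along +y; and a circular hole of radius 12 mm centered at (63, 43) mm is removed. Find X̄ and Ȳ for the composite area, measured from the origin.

X̄ = 55.87 mm, Ȳ = 51.72 mm

rectangular body: A = 100 × 70 = 7000.00, centroid at (50.00, 35.00).
semicircular top: A = ½π·50² = 3926.99, centroid at (50.00, 91.22).
triangular fin: A = ½·60·35 = 1050.00, centroid at (120.00, 11.67).
hole: A = −π·12² = -452.39, centroid at (63.00, 43.00).
ΣA = 11524.60 mm², ΣAX̄ = 643849.01 mm³, ΣAȲ = 596019.95 mm³.
X̄ = 643849.01/11524.60 = 55.87 mm; Ȳ = 596019.95/11524.60 = 51.72 mm.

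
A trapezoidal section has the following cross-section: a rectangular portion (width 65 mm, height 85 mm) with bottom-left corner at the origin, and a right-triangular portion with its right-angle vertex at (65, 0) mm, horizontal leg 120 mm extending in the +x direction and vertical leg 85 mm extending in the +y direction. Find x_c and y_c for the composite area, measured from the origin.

Part | A | x̄ᵢ | ȳᵢ | A·x̄ᵢ | A·ȳᵢ
rectangular portion | 5525.00 | 32.50 | 42.50 | 179562.50 | 234812.50
triangular portion | 5100.00 | 105.00 | 28.33 | 535500.00 | 144500.00
Σ | 10625.00 |  |  | 715062.50 | 379312.50
x_c = 715062.50 / 10625.00 = 67.30 mm
y_c = 379312.50 / 10625.00 = 35.70 mm

x_c = 67.30 mm, y_c = 35.70 mm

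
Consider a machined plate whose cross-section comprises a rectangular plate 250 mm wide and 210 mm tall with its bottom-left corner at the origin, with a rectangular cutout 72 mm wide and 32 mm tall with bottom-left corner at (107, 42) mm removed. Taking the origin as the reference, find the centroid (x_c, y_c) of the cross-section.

plate: A = 250 × 210 = 52500.00, centroid at (125.00, 105.00).
hole: A = −(72 × 32) = -2304.00, centroid at (143.00, 58.00).
ΣA = 50196.00 mm², ΣAx_c = 6233028.00 mm³, ΣAy_c = 5378868.00 mm³.
x_c = 6233028.00/50196.00 = 124.17 mm; y_c = 5378868.00/50196.00 = 107.16 mm.

x_c = 124.17 mm, y_c = 107.16 mm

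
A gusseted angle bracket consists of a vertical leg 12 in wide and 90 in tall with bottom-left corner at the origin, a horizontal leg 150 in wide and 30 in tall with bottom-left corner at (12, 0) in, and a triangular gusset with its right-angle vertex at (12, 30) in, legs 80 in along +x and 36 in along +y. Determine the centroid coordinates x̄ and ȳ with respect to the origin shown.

x̄ = 64.62 in, ȳ = 25.15 in

vertical leg: A = 12 × 90 = 1080.00, centroid at (6.00, 45.00).
horizontal leg: A = 150 × 30 = 4500.00, centroid at (87.00, 15.00).
gusset: A = ½·80·36 = 1440.00, centroid at (38.67, 42.00).
ΣA = 7020.00 in²
ΣAx̄ = (1080.00)(6.00) + (4500.00)(87.00) + (1440.00)(38.67) = 453660.00 in³
ΣAȳ = (1080.00)(45.00) + (4500.00)(15.00) + (1440.00)(42.00) = 176580.00 in³
x̄ = 453660.00 / 7020.00 = 64.62 in
ȳ = 176580.00 / 7020.00 = 25.15 in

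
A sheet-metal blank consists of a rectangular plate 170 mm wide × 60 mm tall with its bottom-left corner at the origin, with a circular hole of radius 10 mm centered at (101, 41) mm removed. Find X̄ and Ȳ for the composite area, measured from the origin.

plate: A = 170 × 60 = 10200.00, centroid at (85.00, 30.00).
hole: A = −π·10² = -314.16, centroid at (101.00, 41.00).
ΣA = 9885.84 mm²
ΣAX̄ = (10200.00)(85.00) + (-314.16)(101.00) = 835269.91 mm³
ΣAȲ = (10200.00)(30.00) + (-314.16)(41.00) = 293119.47 mm³
X̄ = 835269.91 / 9885.84 = 84.49 mm
Ȳ = 293119.47 / 9885.84 = 29.65 mm

X̄ = 84.49 mm, Ȳ = 29.65 mm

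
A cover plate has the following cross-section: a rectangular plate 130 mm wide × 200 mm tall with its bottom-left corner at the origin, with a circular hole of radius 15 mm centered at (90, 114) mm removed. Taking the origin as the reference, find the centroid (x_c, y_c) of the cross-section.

plate: A = 130 × 200 = 26000.00, centroid at (65.00, 100.00).
hole: A = −π·15² = -706.86, centroid at (90.00, 114.00).
ΣA = 25293.14 mm²
ΣAx_c = (26000.00)(65.00) + (-706.86)(90.00) = 1626382.75 mm³
ΣAy_c = (26000.00)(100.00) + (-706.86)(114.00) = 2519418.15 mm³
x_c = 1626382.75 / 25293.14 = 64.30 mm
y_c = 2519418.15 / 25293.14 = 99.61 mm

x_c = 64.30 mm, y_c = 99.61 mm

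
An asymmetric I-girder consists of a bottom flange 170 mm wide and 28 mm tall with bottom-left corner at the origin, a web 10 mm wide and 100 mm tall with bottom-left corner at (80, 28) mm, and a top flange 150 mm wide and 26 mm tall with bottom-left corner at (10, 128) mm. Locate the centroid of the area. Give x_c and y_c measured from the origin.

x_c = 85.00 mm, y_c = 71.90 mm

bottom flange: A = 170 × 28 = 4760.00, centroid at (85.00, 14.00).
web: A = 10 × 100 = 1000.00, centroid at (85.00, 78.00).
top flange: A = 150 × 26 = 3900.00, centroid at (85.00, 141.00).
ΣA = 9660.00 mm²
ΣAx_c = (4760.00)(85.00) + (1000.00)(85.00) + (3900.00)(85.00) = 821100.00 mm³
ΣAy_c = (4760.00)(14.00) + (1000.00)(78.00) + (3900.00)(141.00) = 694540.00 mm³
x_c = 821100.00 / 9660.00 = 85.00 mm
y_c = 694540.00 / 9660.00 = 71.90 mm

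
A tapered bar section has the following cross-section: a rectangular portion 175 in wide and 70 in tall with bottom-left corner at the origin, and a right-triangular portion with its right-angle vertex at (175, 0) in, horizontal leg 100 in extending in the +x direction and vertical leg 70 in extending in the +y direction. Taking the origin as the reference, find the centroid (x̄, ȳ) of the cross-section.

rectangular portion: A = 175 × 70 = 12250.00, centroid at (87.50, 35.00).
triangular portion: A = ½·100·70 = 3500.00, centroid at (208.33, 23.33).
ΣA = 15750.00 in², ΣAx̄ = 1801041.67 in³, ΣAȳ = 510416.67 in³.
x̄ = 1801041.67/15750.00 = 114.35 in; ȳ = 510416.67/15750.00 = 32.41 in.

x̄ = 114.35 in, ȳ = 32.41 in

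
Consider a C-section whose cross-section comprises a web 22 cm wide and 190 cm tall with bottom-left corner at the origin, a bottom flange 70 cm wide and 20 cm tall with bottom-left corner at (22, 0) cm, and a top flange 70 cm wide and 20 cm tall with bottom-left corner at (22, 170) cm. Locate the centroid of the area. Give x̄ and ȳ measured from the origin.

web: A = 22 × 190 = 4180.00, centroid at (11.00, 95.00).
bottom flange: A = 70 × 20 = 1400.00, centroid at (57.00, 10.00).
top flange: A = 70 × 20 = 1400.00, centroid at (57.00, 180.00).
ΣA = 6980.00 cm², ΣAx̄ = 205580.00 cm³, ΣAȳ = 663100.00 cm³.
x̄ = 205580.00/6980.00 = 29.45 cm; ȳ = 663100.00/6980.00 = 95.00 cm.

x̄ = 29.45 cm, ȳ = 95.00 cm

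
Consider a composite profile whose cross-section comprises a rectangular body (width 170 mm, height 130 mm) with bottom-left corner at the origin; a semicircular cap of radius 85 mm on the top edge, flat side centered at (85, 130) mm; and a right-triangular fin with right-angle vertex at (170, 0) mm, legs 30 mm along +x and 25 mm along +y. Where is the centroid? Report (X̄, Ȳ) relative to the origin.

X̄ = 86.05 mm, Ȳ = 98.29 mm

rectangular body: A = 170 × 130 = 22100.00, centroid at (85.00, 65.00).
semicircular top: A = ½π·85² = 11349.00, centroid at (85.00, 166.08).
triangular fin: A = ½·30·25 = 375.00, centroid at (180.00, 8.33).
ΣA = 33824.00 mm², ΣAX̄ = 2910665.29 mm³, ΣAȲ = 3324412.12 mm³.
X̄ = 2910665.29/33824.00 = 86.05 mm; Ȳ = 3324412.12/33824.00 = 98.29 mm.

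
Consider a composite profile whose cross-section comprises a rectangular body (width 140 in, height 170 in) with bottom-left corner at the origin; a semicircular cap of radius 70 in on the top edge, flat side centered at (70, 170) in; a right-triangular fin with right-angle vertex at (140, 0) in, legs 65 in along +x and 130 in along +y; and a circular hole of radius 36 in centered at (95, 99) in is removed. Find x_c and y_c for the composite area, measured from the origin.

x_c = 79.02 in, y_c = 105.53 in

rectangular body: A = 140 × 170 = 23800.00, centroid at (70.00, 85.00).
semicircular top: A = ½π·70² = 7696.90, centroid at (70.00, 199.71).
triangular fin: A = ½·65·130 = 4225.00, centroid at (161.67, 43.33).
hole: A = −π·36² = -4071.50, centroid at (95.00, 99.00).
ΣA = 31650.40 in²
ΣAx_c = (23800.00)(70.00) + (7696.90)(70.00) + (4225.00)(161.67) + (-4071.50)(95.00) = 2501031.92 in³
ΣAy_c = (23800.00)(85.00) + (7696.90)(199.71) + (4225.00)(43.33) + (-4071.50)(99.00) = 3340144.44 in³
x_c = 2501031.92 / 31650.40 = 79.02 in
y_c = 3340144.44 / 31650.40 = 105.53 in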